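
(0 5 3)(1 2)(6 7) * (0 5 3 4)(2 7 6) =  (0 3 5 4)(1 7 2)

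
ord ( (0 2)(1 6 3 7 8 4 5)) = 14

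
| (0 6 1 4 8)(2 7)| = 10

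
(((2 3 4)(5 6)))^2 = (2 4 3)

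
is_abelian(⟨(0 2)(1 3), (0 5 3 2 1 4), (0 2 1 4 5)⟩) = no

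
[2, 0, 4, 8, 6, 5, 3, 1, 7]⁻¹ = [1, 7, 0, 6, 2, 5, 4, 8, 3]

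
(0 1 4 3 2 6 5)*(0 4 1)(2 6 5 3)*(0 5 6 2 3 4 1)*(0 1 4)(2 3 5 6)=(0 6)(4 5)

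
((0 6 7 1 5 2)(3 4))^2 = (0 7 5)(1 2 6)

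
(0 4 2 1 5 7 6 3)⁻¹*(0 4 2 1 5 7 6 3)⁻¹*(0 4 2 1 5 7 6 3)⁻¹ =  (0 7 2 3 5 4 6 1)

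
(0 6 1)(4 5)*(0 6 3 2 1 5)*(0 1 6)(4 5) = (0 3 2 6 4 1)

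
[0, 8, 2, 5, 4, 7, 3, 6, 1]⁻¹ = [0, 8, 2, 6, 4, 3, 7, 5, 1]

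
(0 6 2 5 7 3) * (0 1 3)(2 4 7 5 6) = (0 2 6 4 7)(1 3)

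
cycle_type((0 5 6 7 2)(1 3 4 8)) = 4.5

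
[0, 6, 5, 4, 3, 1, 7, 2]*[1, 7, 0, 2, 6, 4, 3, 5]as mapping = [0→1, 1→3, 2→4, 3→6, 4→2, 5→7, 6→5, 7→0]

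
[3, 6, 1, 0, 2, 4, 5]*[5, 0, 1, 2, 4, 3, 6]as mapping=[0→2, 1→6, 2→0, 3→5, 4→1, 5→4, 6→3]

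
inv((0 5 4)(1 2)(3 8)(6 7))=(0 4 5)(1 2)(3 8)(6 7)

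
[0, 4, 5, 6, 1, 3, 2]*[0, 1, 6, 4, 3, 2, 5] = [0, 3, 2, 5, 1, 4, 6]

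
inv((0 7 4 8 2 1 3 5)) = (0 5 3 1 2 8 4 7)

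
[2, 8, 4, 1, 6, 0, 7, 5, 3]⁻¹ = [5, 3, 0, 8, 2, 7, 4, 6, 1]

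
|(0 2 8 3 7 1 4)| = 7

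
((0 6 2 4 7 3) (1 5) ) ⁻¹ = (0 3 7 4 2 6) (1 5) 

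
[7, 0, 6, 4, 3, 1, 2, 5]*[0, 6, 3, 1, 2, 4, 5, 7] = [7, 0, 5, 2, 1, 6, 3, 4]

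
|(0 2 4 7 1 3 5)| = 7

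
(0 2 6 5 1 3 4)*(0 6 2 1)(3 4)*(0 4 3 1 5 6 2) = (0 5 4 2)(1 3)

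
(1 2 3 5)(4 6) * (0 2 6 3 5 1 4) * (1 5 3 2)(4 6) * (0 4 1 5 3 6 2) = (0 5 2 6 4)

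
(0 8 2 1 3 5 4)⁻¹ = (0 4 5 3 1 2 8)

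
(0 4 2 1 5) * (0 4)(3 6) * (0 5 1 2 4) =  (0 5)(3 6)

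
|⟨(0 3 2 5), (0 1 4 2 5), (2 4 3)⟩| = 720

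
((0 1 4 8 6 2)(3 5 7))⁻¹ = (0 2 6 8 4 1)(3 7 5)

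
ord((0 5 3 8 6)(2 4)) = 10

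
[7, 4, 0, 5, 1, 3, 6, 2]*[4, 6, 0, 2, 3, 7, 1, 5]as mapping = [0→5, 1→3, 2→4, 3→7, 4→6, 5→2, 6→1, 7→0]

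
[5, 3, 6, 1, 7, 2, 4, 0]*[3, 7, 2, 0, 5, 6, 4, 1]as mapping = [0→6, 1→0, 2→4, 3→7, 4→1, 5→2, 6→5, 7→3]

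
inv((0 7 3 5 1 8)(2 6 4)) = (0 8 1 5 3 7)(2 4 6)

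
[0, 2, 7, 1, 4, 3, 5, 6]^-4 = [0, 7, 6, 2, 4, 1, 3, 5]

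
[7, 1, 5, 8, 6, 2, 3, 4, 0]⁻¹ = [8, 1, 5, 6, 7, 2, 4, 0, 3]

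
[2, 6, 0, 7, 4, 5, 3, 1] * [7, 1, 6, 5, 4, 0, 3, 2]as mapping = [0→6, 1→3, 2→7, 3→2, 4→4, 5→0, 6→5, 7→1]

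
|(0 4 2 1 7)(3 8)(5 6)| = 10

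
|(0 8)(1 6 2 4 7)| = 10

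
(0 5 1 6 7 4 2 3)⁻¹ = (0 3 2 4 7 6 1 5)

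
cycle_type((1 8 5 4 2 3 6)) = 7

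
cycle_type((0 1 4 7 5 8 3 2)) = 8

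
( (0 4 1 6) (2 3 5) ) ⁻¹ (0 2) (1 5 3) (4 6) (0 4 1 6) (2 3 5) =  (0 1) (2 5 6) (3 4) 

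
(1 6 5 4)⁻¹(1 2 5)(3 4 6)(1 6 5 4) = (1 5 3)(2 4 6)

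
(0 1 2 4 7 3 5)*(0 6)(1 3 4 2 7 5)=(0 3 1 7 4 5 6)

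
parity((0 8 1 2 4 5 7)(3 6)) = odd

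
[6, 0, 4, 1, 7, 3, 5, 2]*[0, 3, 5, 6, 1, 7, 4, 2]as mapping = [0→4, 1→0, 2→1, 3→3, 4→2, 5→6, 6→7, 7→5]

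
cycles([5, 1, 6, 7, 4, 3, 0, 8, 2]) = (0 5 3 7 8 2 6)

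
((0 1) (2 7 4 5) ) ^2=(2 4) (5 7) 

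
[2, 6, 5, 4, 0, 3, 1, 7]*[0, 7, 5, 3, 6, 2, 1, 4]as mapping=[0→5, 1→1, 2→2, 3→6, 4→0, 5→3, 6→7, 7→4]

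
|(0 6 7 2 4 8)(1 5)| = 6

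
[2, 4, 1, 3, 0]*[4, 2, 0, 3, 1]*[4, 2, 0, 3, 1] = [4, 2, 0, 3, 1]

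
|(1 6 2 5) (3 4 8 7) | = 4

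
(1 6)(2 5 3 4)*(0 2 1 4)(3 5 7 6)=(0 2 7 6 4 1 3)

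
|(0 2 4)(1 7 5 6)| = 12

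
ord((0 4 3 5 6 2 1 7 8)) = 9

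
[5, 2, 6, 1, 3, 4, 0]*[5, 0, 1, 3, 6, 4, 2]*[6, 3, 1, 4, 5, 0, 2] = [5, 3, 1, 6, 4, 2, 0]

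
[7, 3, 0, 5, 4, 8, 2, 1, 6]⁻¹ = [2, 7, 6, 1, 4, 3, 8, 0, 5]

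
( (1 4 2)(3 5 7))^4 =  (1 4 2)(3 5 7)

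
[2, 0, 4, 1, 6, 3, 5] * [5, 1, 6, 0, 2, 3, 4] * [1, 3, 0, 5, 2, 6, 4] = [4, 6, 0, 3, 2, 1, 5]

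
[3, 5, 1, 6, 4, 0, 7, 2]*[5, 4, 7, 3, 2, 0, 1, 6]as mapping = [0→3, 1→0, 2→4, 3→1, 4→2, 5→5, 6→6, 7→7]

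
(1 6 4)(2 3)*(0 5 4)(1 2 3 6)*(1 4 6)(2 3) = (0 5 6)(1 4 3 2)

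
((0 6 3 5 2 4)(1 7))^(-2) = (0 2 3)(4 5 6)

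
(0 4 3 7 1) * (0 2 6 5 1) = (0 4 3 7)(1 2 6 5)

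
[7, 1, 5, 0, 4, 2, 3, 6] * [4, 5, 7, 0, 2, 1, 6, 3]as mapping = [0→3, 1→5, 2→1, 3→4, 4→2, 5→7, 6→0, 7→6]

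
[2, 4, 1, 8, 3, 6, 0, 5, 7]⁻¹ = [6, 2, 0, 4, 1, 7, 5, 8, 3]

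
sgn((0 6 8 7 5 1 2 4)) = -1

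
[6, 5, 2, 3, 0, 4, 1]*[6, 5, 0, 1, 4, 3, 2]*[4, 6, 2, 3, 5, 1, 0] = [2, 3, 4, 6, 0, 5, 1]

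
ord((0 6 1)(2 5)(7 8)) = 6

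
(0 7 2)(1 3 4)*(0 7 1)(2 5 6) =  (0 1 3 4)(2 7 5 6)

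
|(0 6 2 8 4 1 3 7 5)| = 9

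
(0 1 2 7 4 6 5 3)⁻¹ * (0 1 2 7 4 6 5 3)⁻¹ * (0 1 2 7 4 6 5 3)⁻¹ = (0 6 2 3 4 1 5 7)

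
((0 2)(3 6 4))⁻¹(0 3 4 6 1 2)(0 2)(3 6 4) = (0 2 6 3 4 1)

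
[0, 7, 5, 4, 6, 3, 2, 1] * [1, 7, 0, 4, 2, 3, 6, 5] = [1, 5, 3, 2, 6, 4, 0, 7]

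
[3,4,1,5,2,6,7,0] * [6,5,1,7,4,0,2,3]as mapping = [0→7,1→4,2→5,3→0,4→1,5→2,6→3,7→6]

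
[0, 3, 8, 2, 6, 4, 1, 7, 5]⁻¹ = [0, 6, 3, 1, 5, 8, 4, 7, 2]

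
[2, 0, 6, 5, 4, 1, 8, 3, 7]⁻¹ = [1, 5, 0, 7, 4, 3, 2, 8, 6]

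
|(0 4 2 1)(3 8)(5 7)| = 4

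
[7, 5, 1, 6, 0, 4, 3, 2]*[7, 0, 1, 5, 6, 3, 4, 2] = [2, 3, 0, 4, 7, 6, 5, 1]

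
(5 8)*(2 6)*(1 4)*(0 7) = (0 7)(1 4)(2 6)(5 8)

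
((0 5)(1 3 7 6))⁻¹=(0 5)(1 6 7 3)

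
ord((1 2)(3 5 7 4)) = 4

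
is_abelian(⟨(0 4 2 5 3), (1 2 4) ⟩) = no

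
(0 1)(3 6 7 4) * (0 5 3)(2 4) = (0 1 5 3 6 7 2 4)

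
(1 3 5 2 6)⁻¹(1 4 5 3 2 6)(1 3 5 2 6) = (1 3 4 2 5 6)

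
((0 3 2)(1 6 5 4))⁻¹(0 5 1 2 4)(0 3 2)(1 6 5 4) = (0 1 3 4 6)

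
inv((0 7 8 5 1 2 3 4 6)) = (0 6 4 3 2 1 5 8 7)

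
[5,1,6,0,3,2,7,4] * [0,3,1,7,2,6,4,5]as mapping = [0→6,1→3,2→4,3→0,4→7,5→1,6→5,7→2]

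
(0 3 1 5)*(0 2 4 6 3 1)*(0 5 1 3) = (0 3 5 2 4 6)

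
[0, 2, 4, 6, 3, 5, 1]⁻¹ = [0, 6, 1, 4, 2, 5, 3]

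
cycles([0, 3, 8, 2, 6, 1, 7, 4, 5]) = (1 3 2 8 5)(4 6 7)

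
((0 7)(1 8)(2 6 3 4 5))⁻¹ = (0 7)(1 8)(2 5 4 3 6)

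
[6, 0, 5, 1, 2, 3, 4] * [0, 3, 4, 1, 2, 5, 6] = [6, 0, 5, 3, 4, 1, 2]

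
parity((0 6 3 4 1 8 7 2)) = odd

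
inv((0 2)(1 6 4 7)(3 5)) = (0 2)(1 7 4 6)(3 5)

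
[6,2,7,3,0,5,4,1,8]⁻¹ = [4,7,1,3,6,5,0,2,8]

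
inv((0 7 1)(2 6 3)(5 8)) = (0 1 7)(2 3 6)(5 8)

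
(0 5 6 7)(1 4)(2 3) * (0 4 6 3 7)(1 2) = (0 5 3 1 6)(2 7 4)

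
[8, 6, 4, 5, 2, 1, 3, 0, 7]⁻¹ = [7, 5, 4, 6, 2, 3, 1, 8, 0]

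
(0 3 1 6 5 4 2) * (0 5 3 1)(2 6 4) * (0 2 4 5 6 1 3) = (0 3 2 6)(1 5 4)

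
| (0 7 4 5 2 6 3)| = 7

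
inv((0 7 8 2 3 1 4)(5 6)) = (0 4 1 3 2 8 7)(5 6)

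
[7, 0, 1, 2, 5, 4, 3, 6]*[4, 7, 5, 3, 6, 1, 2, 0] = [0, 4, 7, 5, 1, 6, 3, 2]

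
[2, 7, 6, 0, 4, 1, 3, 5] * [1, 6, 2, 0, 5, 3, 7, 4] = [2, 4, 7, 1, 5, 6, 0, 3]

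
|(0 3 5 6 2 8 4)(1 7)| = 14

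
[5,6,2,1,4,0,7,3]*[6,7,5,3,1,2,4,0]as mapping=[0→2,1→4,2→5,3→7,4→1,5→6,6→0,7→3]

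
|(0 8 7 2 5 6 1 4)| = 8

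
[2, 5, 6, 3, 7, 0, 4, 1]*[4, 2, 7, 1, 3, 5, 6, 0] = [7, 5, 6, 1, 0, 4, 3, 2]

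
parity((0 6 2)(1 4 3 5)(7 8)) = even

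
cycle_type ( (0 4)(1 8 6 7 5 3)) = 2.6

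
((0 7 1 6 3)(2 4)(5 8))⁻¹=(0 3 6 1 7)(2 4)(5 8)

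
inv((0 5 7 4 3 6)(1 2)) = (0 6 3 4 7 5)(1 2)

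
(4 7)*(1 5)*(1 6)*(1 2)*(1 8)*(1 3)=(1 5 6 2 8 3)(4 7)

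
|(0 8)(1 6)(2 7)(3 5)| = 2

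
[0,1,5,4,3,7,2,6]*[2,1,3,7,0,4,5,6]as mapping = [0→2,1→1,2→4,3→0,4→7,5→6,6→3,7→5]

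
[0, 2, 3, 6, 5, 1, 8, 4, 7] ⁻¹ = [0, 5, 1, 2, 7, 4, 3, 8, 6] 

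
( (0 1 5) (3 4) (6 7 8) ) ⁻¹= (0 5 1) (3 4) (6 8 7) 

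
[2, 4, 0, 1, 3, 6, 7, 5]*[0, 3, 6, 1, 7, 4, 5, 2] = [6, 7, 0, 3, 1, 5, 2, 4]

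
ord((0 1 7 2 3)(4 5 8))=15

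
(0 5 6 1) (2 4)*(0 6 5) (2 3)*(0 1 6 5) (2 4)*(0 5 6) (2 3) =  (0 1 6) (2 3 4) 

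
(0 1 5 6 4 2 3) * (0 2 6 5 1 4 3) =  (0 4 6 3 2)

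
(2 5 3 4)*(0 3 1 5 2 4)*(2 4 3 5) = (0 5 1 2 4 3)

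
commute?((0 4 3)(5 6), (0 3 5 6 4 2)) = no:(0 4 3)(5 6) * (0 3 5 6 4 2) = (0 2)(4 5), (0 3 5 6 4 2) * (0 4 3)(5 6) = (2 4)(3 6)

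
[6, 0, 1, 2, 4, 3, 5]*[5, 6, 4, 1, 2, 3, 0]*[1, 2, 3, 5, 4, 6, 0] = [1, 6, 0, 4, 3, 2, 5]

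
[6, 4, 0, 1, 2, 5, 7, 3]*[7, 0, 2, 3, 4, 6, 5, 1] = [5, 4, 7, 0, 2, 6, 1, 3]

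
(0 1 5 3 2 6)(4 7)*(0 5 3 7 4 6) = (0 1 3 2)(5 7 6)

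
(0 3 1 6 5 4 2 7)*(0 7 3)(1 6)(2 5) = (2 3 6)(4 5)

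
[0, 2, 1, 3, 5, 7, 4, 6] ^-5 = [0, 2, 1, 3, 6, 4, 7, 5] 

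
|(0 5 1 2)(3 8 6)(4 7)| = 12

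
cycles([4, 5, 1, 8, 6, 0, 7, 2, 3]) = (0 4 6 7 2 1 5)(3 8)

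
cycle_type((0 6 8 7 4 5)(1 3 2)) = 3.6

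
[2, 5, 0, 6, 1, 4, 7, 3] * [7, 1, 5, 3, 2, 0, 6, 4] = [5, 0, 7, 6, 1, 2, 4, 3]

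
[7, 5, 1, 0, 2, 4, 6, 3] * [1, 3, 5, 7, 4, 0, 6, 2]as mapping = [0→2, 1→0, 2→3, 3→1, 4→5, 5→4, 6→6, 7→7]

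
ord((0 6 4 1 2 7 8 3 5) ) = 9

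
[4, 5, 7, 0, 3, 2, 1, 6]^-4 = [3, 5, 7, 4, 0, 2, 1, 6]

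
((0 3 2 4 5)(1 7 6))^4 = (0 5 4 2 3)(1 7 6)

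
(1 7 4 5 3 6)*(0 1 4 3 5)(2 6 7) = (0 1 2 6 4)(3 7)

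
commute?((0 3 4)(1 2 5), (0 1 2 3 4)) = no:(0 3 4)(1 2 5) * (0 1 2 3 4) = (0 4 1 3)(2 5), (0 1 2 3 4) * (0 3 4)(1 2 5) = (0 2 4 3)(1 5)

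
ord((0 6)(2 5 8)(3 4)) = 6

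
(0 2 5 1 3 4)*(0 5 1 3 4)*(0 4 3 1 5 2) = (1 3 4 2 5)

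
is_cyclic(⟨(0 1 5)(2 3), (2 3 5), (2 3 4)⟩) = no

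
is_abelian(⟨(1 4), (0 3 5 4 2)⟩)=no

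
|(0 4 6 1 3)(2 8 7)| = 15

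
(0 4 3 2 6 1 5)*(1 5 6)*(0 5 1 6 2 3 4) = (1 2 6)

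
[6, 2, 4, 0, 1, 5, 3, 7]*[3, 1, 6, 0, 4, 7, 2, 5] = [2, 6, 4, 3, 1, 7, 0, 5]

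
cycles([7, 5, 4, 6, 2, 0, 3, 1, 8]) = (0 7 1 5)(2 4)(3 6)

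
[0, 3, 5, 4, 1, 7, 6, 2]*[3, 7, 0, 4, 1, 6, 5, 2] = [3, 4, 6, 1, 7, 2, 5, 0]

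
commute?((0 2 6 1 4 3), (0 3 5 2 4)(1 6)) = no:(0 2 6 1 4 3)*(0 3 5 2 4)(1 6) = (0 4 5 2 1), (0 3 5 2 4)(1 6)*(0 2 6 1 4 3) = (2 3 5 6 4)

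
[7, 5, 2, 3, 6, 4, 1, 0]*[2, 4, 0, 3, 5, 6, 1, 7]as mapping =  [0→7, 1→6, 2→0, 3→3, 4→1, 5→5, 6→4, 7→2]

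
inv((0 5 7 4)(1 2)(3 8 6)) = (0 4 7 5)(1 2)(3 6 8)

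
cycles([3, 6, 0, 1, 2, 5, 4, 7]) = (0 3 1 6 4 2)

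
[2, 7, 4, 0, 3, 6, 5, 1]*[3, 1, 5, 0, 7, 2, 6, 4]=[5, 4, 7, 3, 0, 6, 2, 1]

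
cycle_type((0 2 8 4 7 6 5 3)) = 8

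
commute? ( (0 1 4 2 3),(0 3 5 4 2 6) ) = no: (0 1 4 2 3)*(0 3 5 4 2 6) = (0 1 2 5 4 6),(0 3 5 4 2 6)*(0 1 4 2 3) = (1 4 3 5 2 6) 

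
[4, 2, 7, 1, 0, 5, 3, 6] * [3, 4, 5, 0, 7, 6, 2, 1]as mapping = [0→7, 1→5, 2→1, 3→4, 4→3, 5→6, 6→0, 7→2]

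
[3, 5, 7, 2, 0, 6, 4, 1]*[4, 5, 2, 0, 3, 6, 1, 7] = [0, 6, 7, 2, 4, 1, 3, 5]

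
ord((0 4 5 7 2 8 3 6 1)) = 9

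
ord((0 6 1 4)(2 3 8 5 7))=20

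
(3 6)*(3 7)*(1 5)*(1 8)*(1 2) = (1 5 8 2)(3 6 7)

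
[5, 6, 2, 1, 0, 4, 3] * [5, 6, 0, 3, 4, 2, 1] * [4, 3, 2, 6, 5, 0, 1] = [2, 3, 4, 1, 0, 5, 6]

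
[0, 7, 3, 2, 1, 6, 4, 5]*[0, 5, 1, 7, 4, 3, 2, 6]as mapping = [0→0, 1→6, 2→7, 3→1, 4→5, 5→2, 6→4, 7→3]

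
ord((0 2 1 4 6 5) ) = 6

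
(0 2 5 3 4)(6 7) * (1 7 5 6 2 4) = (0 4)(1 7 2 6 5 3)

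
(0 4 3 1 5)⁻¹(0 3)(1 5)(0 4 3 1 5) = (0 5)(1 4)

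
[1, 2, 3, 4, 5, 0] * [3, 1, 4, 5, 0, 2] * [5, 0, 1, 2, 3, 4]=[0, 3, 4, 5, 1, 2]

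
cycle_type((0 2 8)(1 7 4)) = 3^2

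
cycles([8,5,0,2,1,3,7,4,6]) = (0 8 6 7 4 1 5 3 2)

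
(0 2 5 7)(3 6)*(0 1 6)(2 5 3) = (0 5 7 1 6 2 3)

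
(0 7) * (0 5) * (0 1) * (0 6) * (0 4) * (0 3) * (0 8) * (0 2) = (0 7 5 1 6 4 3 8 2)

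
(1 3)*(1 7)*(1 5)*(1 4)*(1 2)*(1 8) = (1 3 7 5 4 2 8)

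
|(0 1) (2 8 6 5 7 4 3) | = 14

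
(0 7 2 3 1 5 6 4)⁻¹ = (0 4 6 5 1 3 2 7)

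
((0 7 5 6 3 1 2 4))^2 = (0 5 3 2)(1 4 7 6)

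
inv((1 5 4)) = (1 4 5)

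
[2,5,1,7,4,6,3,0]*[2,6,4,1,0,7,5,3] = [4,7,6,3,0,5,1,2] 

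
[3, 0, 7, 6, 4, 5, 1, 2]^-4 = [0, 1, 2, 3, 4, 5, 6, 7]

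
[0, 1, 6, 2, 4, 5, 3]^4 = [0, 1, 6, 2, 4, 5, 3]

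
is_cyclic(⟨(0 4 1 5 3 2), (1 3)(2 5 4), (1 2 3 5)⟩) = no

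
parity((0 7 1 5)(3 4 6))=odd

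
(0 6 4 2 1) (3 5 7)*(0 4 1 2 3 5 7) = (0 6 1 4 3 7 5) 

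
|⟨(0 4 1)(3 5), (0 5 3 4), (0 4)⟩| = 120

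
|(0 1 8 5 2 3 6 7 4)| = 9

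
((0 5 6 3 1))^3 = (0 3 5 1 6)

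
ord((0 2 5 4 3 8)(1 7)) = 6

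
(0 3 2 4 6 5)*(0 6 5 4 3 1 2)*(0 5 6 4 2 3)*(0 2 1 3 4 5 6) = (0 3 6 1 4) 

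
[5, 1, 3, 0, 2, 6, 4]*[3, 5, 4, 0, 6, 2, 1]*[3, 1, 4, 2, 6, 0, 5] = [4, 0, 3, 2, 6, 1, 5]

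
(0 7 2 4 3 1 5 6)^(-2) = (0 5 3 2)(1 4 7 6)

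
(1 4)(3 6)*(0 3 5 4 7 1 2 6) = (0 3)(1 7)(2 6 5 4)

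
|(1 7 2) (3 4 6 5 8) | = 15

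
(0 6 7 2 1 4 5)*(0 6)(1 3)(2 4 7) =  (1 7 4 5 6 2 3)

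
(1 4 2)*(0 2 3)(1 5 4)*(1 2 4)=(0 4 3)(1 2 5)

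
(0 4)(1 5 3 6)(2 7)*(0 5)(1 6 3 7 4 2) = (0 2 4 5 7 1)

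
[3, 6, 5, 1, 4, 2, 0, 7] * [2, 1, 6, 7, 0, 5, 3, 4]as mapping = [0→7, 1→3, 2→5, 3→1, 4→0, 5→6, 6→2, 7→4]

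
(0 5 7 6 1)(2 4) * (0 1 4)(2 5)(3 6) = (0 2)(3 6 4 5 7)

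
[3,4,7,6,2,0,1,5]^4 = [4,5,3,2,0,1,7,6]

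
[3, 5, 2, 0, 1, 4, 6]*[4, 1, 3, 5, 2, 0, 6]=[5, 0, 3, 4, 1, 2, 6]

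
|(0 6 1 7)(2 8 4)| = 12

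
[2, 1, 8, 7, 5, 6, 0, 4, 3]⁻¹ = [6, 1, 0, 8, 7, 4, 5, 3, 2]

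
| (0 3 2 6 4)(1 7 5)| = 15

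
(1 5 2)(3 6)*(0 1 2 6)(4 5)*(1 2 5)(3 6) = (0 2 5 3)(1 4)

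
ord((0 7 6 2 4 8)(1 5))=6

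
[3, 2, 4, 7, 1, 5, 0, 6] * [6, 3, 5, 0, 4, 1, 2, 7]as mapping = [0→0, 1→5, 2→4, 3→7, 4→3, 5→1, 6→6, 7→2]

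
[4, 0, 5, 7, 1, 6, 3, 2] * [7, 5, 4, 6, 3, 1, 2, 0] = [3, 7, 1, 0, 5, 2, 6, 4]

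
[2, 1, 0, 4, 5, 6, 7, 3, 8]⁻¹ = [2, 1, 0, 7, 3, 4, 5, 6, 8]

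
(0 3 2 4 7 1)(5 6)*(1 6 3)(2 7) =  (0 1)(2 4)(3 7 6 5)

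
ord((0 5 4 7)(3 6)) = 4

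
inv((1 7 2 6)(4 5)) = (1 6 2 7)(4 5)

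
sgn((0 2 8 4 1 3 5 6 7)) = 1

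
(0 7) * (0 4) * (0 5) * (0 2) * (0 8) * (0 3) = (0 7 4 5 2 8 3)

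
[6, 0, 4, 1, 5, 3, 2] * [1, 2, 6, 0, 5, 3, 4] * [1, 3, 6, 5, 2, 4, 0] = [2, 3, 4, 6, 5, 1, 0]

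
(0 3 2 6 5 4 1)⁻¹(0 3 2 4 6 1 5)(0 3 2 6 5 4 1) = (0 4 3 2 6 1 5)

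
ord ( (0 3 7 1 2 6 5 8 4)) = 9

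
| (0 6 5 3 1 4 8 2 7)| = 9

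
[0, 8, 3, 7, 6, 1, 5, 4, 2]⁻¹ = [0, 5, 8, 2, 7, 6, 4, 3, 1]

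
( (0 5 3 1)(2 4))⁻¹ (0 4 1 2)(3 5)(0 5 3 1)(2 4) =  (0 4 5 2)(1 3)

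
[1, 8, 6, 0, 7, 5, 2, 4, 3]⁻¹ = [3, 0, 6, 8, 7, 5, 2, 4, 1]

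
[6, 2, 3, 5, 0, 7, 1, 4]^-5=[2, 5, 7, 4, 1, 0, 3, 6]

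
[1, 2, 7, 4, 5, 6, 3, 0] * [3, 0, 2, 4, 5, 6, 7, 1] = [0, 2, 1, 5, 6, 7, 4, 3]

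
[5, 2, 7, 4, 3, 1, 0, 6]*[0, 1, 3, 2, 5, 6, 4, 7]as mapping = [0→6, 1→3, 2→7, 3→5, 4→2, 5→1, 6→0, 7→4]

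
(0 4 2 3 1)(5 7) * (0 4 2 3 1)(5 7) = (0 2 1 4 3)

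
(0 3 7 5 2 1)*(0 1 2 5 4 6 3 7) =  (0 7 4 6 3)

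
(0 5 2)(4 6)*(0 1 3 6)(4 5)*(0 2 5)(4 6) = (0 6)(1 3 4 2)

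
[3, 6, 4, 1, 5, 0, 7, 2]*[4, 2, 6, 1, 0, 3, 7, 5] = [1, 7, 0, 2, 3, 4, 5, 6]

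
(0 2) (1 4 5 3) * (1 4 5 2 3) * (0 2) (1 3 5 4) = (0 5 3 1 4) 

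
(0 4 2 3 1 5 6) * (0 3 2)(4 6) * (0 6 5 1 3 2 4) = (0 5)(2 4 6)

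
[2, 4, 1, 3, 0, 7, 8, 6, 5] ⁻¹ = [4, 2, 0, 3, 1, 8, 7, 5, 6] 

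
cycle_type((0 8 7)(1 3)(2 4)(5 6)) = 2^3.3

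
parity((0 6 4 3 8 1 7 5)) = odd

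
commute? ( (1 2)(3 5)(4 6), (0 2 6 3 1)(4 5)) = no: (1 2)(3 5)(4 6)*(0 2 6 3 1)(4 5) = (0 2)(1 6 5)(3 4), (0 2 6 3 1)(4 5)*(1 2)(3 5)(4 6) = (0 1)(2 4 3)(5 6)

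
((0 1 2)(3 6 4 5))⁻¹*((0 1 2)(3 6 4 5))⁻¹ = (0 1 2)(3 4)(5 6)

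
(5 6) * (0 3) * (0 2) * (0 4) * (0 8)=(0 3 2 4 8)(5 6)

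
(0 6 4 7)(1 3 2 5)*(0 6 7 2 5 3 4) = (0 7 6)(1 4 2 3 5)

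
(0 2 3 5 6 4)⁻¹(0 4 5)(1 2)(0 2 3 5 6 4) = (0 6 2)(1 3)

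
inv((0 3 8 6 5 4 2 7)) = (0 7 2 4 5 6 8 3)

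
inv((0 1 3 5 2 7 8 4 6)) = (0 6 4 8 7 2 5 3 1)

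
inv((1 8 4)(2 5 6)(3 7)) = (1 4 8)(2 6 5)(3 7)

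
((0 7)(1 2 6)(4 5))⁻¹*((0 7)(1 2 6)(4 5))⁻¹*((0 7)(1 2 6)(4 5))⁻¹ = (0 7)(4 5)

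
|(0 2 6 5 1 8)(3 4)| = 6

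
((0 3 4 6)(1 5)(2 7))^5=(0 3 4 6)(1 5)(2 7)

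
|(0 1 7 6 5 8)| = 6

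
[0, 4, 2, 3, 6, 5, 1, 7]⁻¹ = [0, 6, 2, 3, 1, 5, 4, 7]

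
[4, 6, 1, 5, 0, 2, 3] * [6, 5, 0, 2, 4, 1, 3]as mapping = [0→4, 1→3, 2→5, 3→1, 4→6, 5→0, 6→2]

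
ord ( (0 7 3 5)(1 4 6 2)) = 4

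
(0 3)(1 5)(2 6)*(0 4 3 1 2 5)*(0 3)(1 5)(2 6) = (0 5 6 1 3 4)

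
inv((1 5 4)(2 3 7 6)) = (1 4 5)(2 6 7 3)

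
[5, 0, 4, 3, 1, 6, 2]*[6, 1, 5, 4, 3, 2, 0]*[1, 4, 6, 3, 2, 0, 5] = [6, 5, 3, 2, 4, 1, 0]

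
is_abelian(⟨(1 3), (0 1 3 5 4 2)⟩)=no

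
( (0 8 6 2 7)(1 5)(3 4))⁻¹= (0 7 2 6 8)(1 5)(3 4)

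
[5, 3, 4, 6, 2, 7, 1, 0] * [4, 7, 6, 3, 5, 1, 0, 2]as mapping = [0→1, 1→3, 2→5, 3→0, 4→6, 5→2, 6→7, 7→4]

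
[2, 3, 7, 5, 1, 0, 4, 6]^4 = [4, 2, 1, 7, 0, 6, 5, 3]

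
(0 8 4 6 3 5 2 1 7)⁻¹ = (0 7 1 2 5 3 6 4 8)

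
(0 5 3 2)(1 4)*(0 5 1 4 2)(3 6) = (0 1 2 5 6 3)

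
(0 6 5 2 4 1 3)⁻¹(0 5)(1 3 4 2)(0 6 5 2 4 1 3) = (0 1 4 3)(2 6)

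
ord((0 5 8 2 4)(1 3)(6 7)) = 10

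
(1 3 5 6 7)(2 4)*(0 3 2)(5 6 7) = (0 3 6 5 7 1 2 4)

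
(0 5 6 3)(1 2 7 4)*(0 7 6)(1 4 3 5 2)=(0 2 6 5)(3 7)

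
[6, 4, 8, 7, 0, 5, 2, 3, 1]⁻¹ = [4, 8, 6, 7, 1, 5, 0, 3, 2]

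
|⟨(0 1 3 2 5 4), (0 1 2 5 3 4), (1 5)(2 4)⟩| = 720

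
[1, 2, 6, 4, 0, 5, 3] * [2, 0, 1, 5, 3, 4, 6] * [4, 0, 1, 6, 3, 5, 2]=[4, 0, 2, 6, 1, 3, 5]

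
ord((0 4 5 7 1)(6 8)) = 10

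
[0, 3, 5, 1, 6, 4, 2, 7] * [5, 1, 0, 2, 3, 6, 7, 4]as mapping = [0→5, 1→2, 2→6, 3→1, 4→7, 5→3, 6→0, 7→4]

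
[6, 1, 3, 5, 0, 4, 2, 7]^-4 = [2, 1, 5, 4, 6, 0, 3, 7]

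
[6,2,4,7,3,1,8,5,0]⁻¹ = [8,5,1,4,2,7,0,3,6]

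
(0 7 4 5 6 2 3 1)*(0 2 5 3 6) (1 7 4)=(0 4 3 7 1 2 6 5) 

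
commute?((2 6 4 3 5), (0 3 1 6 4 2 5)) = no:(2 6 4 3 5)*(0 3 1 6 4 2 5) = (0 3)(1 6 2 4), (0 3 1 6 4 2 5)*(2 6 4 3 5) = (0 5)(1 4 6 3)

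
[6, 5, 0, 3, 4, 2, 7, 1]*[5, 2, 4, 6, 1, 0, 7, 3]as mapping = [0→7, 1→0, 2→5, 3→6, 4→1, 5→4, 6→3, 7→2]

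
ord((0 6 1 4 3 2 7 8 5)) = 9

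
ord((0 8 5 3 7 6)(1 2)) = 6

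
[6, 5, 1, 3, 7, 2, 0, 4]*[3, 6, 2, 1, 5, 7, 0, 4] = [0, 7, 6, 1, 4, 2, 3, 5]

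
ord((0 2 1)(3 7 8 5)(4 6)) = 12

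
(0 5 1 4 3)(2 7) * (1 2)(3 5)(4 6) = (0 3)(1 6 4 5 2 7)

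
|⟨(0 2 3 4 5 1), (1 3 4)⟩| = 720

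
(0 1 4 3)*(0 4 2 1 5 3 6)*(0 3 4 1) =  (0 5 4 6 3 1 2)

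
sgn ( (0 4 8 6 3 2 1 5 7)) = 1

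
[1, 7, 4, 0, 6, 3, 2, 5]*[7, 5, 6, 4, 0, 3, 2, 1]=[5, 1, 0, 7, 2, 4, 6, 3]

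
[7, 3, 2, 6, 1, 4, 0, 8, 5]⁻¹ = [6, 4, 2, 1, 5, 8, 3, 0, 7]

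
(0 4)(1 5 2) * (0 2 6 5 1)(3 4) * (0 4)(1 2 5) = (0 3)(1 2 4 5 6)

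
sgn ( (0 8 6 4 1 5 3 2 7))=1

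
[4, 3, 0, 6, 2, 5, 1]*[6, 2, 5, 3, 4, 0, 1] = [4, 3, 6, 1, 5, 0, 2] 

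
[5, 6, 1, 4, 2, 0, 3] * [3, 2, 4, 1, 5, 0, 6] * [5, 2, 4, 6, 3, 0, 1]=[5, 1, 4, 0, 3, 6, 2]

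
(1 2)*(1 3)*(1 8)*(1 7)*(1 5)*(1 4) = (1 2 3 8 7 5 4)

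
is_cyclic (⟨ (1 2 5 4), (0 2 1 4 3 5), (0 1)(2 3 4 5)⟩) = no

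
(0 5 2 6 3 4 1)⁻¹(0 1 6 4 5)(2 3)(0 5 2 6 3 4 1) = (0 3 1 2 5)(4 6)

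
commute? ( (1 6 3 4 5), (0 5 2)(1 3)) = no: (1 6 3 4 5)*(0 5 2)(1 3) = (0 5 3 4 2)(1 6), (0 5 2)(1 3)*(1 6 3 4 5) = (0 1 4 5 2)(3 6)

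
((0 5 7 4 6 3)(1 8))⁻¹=(0 3 6 4 7 5)(1 8)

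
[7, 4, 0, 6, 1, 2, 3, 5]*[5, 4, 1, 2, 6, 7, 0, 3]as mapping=[0→3, 1→6, 2→5, 3→0, 4→4, 5→1, 6→2, 7→7]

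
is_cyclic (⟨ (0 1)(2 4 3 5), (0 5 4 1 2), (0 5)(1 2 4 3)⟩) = no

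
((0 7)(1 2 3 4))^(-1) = (0 7)(1 4 3 2)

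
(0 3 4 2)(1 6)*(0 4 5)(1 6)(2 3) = (0 2 4 3 5)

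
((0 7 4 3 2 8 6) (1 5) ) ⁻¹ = (0 6 8 2 3 4 7) (1 5) 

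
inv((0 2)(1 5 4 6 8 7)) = (0 2)(1 7 8 6 4 5)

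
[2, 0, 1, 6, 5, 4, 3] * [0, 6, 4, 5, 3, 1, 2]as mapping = [0→4, 1→0, 2→6, 3→2, 4→1, 5→3, 6→5]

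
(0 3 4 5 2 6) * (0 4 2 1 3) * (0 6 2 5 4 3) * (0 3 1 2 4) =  (0 6 1 3 5 2 4)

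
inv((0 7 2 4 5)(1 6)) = (0 5 4 2 7)(1 6)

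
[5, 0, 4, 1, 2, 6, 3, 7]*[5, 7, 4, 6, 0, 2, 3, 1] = [2, 5, 0, 7, 4, 3, 6, 1]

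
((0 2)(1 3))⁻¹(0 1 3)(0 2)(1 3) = (1 2 3)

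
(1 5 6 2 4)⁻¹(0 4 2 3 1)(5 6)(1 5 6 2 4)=(0 1 4 3 5)(2 6)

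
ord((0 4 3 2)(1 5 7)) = 12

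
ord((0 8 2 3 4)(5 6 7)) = 15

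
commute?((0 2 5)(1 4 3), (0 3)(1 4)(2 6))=no:(0 2 5)(1 4 3) * (0 3)(1 4)(2 6)=(0 6 2 5 3 4), (0 3)(1 4)(2 6) * (0 2 5)(1 4 3)=(0 1 3 2 6 5)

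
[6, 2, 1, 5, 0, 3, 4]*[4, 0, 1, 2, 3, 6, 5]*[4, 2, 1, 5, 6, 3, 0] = [3, 2, 4, 0, 6, 1, 5]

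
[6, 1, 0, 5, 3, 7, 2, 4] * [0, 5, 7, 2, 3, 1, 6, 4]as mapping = [0→6, 1→5, 2→0, 3→1, 4→2, 5→4, 6→7, 7→3]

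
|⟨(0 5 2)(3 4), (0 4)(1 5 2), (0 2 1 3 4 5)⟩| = 720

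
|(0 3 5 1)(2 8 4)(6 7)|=12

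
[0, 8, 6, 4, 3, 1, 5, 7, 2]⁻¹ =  [0, 5, 8, 4, 3, 6, 2, 7, 1]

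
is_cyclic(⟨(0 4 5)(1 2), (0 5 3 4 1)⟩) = no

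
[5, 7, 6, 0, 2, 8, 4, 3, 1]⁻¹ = [3, 8, 4, 7, 6, 0, 2, 1, 5]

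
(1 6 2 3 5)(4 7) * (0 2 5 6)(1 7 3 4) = (0 2 4 3 6 5 7 1)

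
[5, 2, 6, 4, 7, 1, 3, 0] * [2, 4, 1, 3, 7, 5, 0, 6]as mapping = [0→5, 1→1, 2→0, 3→7, 4→6, 5→4, 6→3, 7→2]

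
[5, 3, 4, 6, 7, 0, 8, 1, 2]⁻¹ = [5, 7, 8, 1, 2, 0, 3, 4, 6]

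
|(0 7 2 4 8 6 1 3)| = 8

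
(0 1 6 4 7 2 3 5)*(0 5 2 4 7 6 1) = (2 3)(4 6 7)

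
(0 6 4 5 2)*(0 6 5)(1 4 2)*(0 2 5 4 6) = (0 4 2)(1 6 5)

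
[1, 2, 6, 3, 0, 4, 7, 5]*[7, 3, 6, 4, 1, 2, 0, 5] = [3, 6, 0, 4, 7, 1, 5, 2]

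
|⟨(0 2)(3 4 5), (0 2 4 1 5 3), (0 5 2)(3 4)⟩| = 720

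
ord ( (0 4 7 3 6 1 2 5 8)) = 9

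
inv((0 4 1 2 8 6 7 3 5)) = (0 5 3 7 6 8 2 1 4)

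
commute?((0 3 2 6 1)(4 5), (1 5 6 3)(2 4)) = no:(0 3 2 6 1)(4 5)*(1 5 6 3)(2 4) = (0 1)(2 3 4 6 5), (1 5 6 3)(2 4)*(0 3 2 6 1)(4 5) = (0 3)(1 4 6 2 5)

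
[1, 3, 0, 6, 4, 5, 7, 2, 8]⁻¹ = [2, 0, 7, 1, 4, 5, 3, 6, 8]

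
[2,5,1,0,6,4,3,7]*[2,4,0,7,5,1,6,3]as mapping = [0→0,1→1,2→4,3→2,4→6,5→5,6→7,7→3]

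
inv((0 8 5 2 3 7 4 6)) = (0 6 4 7 3 2 5 8)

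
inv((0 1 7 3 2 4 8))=(0 8 4 2 3 7 1)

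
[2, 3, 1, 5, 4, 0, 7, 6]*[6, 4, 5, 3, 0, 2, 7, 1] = [5, 3, 4, 2, 0, 6, 1, 7]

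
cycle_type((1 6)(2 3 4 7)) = 2.4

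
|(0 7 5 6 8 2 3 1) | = 8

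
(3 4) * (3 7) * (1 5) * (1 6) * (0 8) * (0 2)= (0 8 2)(1 5 6)(3 4 7)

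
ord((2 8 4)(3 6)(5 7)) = 6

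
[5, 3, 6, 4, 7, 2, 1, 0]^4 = [1, 0, 4, 5, 2, 3, 7, 6]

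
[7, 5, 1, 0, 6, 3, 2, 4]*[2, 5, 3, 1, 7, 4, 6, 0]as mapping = [0→0, 1→4, 2→5, 3→2, 4→6, 5→1, 6→3, 7→7]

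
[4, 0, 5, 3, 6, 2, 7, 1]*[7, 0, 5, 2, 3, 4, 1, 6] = [3, 7, 4, 2, 1, 5, 6, 0]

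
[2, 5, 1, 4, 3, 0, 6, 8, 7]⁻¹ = [5, 2, 0, 4, 3, 1, 6, 8, 7]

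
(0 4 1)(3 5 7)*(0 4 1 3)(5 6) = (0 1 4 3 6 5 7)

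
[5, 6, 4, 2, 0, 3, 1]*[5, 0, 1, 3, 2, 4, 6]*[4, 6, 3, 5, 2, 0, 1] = [2, 1, 3, 6, 0, 5, 4] 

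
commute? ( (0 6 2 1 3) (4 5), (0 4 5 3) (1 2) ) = no: (0 6 2 1 3) (4 5) * (0 4 5 3) (1 2) = (0 6 1) (3 4), (0 4 5 3) (1 2) * (0 6 2 1 3) (4 5) = (0 5) (2 3 6) 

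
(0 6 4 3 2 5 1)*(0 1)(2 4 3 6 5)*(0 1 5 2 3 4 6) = (0 2 3 6 4)(1 5)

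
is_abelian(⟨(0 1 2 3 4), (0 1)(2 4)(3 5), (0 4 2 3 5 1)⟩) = no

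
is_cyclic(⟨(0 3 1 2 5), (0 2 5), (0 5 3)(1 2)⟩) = no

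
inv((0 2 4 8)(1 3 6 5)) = (0 8 4 2)(1 5 6 3)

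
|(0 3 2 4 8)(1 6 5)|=15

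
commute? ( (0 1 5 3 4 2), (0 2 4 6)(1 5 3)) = no: (0 1 5 3 4 2)*(0 2 4 6)(1 5 3) = (0 5 1 3 6), (0 2 4 6)(1 5 3)*(0 1 5 3 4 2) = (1 3 5 4 6)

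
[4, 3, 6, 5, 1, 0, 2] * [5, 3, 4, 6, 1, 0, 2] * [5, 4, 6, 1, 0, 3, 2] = [4, 2, 6, 5, 1, 3, 0]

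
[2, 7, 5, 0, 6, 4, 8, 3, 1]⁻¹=[3, 8, 0, 7, 5, 2, 4, 1, 6]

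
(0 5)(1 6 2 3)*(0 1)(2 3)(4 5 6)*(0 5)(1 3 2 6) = (0 1 4)(2 6)(3 5)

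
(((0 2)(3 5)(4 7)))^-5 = (0 2)(3 5)(4 7)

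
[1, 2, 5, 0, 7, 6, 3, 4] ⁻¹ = [3, 0, 1, 6, 7, 2, 5, 4] 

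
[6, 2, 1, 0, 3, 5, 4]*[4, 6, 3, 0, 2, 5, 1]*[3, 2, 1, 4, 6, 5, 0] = [2, 4, 0, 6, 3, 5, 1]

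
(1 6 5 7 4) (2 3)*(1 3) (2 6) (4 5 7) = (1 2) (3 6 7 5 4) 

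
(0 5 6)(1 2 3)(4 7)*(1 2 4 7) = (0 5 6)(1 4)(2 3)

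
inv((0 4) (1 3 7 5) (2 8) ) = (0 4) (1 5 7 3) (2 8) 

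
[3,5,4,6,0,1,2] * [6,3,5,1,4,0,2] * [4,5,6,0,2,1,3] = [5,4,2,6,3,0,1]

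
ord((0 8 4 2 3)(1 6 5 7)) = 20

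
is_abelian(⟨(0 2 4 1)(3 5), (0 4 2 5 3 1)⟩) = no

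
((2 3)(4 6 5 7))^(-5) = (2 3)(4 7 5 6)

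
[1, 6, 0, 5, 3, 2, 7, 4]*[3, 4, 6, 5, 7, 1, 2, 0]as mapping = [0→4, 1→2, 2→3, 3→1, 4→5, 5→6, 6→0, 7→7]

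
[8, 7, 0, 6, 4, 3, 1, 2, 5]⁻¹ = [2, 6, 7, 5, 4, 8, 3, 1, 0]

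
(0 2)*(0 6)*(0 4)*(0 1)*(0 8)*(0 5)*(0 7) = (0 2 6 4 1 8 5 7)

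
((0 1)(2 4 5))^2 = (2 5 4)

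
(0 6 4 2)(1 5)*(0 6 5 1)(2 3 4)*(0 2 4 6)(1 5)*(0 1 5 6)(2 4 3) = (0 5 4 2 1 6 3)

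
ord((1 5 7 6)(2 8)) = 4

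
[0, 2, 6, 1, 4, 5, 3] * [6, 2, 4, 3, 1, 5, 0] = [6, 4, 0, 2, 1, 5, 3]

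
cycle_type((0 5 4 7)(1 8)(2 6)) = 2^2.4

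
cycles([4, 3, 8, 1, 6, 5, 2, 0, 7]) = (0 4 6 2 8 7)(1 3)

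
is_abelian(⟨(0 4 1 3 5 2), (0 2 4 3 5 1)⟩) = no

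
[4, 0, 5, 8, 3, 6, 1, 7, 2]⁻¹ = [1, 6, 8, 4, 0, 2, 5, 7, 3]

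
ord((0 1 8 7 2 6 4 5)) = 8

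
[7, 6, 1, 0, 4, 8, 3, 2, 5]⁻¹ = [3, 2, 7, 6, 4, 8, 1, 0, 5]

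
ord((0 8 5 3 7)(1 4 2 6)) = 20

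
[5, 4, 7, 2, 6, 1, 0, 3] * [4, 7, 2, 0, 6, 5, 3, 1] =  [5, 6, 1, 2, 3, 7, 4, 0]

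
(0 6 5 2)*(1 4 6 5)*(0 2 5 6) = (0 6 1 4)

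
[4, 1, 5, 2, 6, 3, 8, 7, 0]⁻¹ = [8, 1, 3, 5, 0, 2, 4, 7, 6]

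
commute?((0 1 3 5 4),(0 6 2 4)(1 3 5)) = no:(0 1 3 5 4)*(0 6 2 4)(1 3 5) = (0 3 1 5)(2 4 6),(0 6 2 4)(1 3 5)*(0 1 3 5 4) = (0 6 2)(1 5 3 4)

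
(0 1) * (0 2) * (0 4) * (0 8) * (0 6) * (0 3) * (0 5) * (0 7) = (0 1 2 4 8 6 3 5 7)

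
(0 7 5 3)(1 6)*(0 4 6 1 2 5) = (0 7)(2 5 3 4 6)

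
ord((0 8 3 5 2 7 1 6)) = 8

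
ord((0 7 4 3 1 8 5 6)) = 8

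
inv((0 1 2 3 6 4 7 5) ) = (0 5 7 4 6 3 2 1) 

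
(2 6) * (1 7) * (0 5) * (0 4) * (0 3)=(0 5 4 3)(1 7)(2 6)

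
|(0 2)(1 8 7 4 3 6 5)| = 14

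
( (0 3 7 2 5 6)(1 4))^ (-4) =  (0 7 5)(2 6 3)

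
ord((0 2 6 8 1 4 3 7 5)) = 9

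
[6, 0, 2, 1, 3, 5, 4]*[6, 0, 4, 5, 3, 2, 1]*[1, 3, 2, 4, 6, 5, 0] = [3, 0, 6, 1, 5, 2, 4]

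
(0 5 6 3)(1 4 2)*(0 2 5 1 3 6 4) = (0 1)(2 3)(4 5)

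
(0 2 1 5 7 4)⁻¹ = (0 4 7 5 1 2)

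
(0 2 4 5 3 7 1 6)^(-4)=(0 3)(1 4)(2 7)(5 6)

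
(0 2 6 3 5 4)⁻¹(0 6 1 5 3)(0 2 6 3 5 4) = (1 4 5 2 3)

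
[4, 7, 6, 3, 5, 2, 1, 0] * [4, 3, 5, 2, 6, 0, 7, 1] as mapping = [0→6, 1→1, 2→7, 3→2, 4→0, 5→5, 6→3, 7→4] 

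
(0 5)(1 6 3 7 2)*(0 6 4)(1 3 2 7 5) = (0 1 4)(2 3 5 6)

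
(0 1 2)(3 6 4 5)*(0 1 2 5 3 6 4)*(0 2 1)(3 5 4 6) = (0 1 4 5 3 6 2)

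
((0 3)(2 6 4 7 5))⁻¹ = (0 3)(2 5 7 4 6)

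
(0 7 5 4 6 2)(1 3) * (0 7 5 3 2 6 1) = (0 5 4 1 2 7 3)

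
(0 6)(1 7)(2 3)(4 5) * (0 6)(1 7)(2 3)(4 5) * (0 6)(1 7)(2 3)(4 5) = (0 6)(1 7)(2 3)(4 5)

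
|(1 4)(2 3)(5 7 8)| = 6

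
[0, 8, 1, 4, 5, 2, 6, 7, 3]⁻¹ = [0, 2, 5, 8, 3, 4, 6, 7, 1]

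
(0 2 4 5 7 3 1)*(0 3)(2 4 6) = (0 4 5 7)(1 3)(2 6)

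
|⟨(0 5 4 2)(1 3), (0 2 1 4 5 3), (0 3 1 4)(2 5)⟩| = 720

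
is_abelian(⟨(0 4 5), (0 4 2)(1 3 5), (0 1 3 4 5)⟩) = no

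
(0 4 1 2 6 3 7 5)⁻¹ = (0 5 7 3 6 2 1 4)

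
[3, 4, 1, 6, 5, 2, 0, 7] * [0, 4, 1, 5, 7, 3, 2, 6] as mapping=[0→5, 1→7, 2→4, 3→2, 4→3, 5→1, 6→0, 7→6] 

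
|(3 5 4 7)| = 4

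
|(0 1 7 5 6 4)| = 6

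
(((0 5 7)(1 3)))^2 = (0 7 5)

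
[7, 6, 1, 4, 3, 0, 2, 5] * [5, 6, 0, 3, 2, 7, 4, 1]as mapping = [0→1, 1→4, 2→6, 3→2, 4→3, 5→5, 6→0, 7→7]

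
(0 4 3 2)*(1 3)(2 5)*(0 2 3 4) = (1 4)(3 5)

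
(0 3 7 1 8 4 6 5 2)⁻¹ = (0 2 5 6 4 8 1 7 3)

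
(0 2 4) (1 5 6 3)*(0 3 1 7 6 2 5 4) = (0 5 2) (1 4 3 7 6) 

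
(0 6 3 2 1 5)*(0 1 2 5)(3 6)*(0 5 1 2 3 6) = (0 6)(1 5 2 3)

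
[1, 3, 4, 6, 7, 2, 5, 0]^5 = [2, 4, 3, 7, 6, 1, 0, 5]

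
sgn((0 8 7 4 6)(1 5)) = -1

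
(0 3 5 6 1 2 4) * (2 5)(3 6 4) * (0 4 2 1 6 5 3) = (0 5 2)(1 3)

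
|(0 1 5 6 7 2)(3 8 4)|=6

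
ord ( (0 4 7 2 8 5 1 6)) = 8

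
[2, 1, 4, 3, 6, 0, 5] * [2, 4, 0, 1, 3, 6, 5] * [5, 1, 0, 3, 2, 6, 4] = [5, 2, 3, 1, 6, 0, 4]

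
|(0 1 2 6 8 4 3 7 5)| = 9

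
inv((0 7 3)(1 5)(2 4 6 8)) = (0 3 7)(1 5)(2 8 6 4)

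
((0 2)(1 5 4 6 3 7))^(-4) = (1 4 3)(5 6 7)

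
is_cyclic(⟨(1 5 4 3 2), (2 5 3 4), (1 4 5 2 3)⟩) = no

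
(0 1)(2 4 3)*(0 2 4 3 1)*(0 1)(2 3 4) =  (0 1 3 2 4)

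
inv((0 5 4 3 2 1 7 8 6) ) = (0 6 8 7 1 2 3 4 5) 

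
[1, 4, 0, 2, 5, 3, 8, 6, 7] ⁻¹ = [2, 0, 3, 5, 1, 4, 7, 8, 6] 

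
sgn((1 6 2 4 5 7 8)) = 1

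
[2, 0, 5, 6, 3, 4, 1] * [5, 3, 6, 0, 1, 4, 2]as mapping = [0→6, 1→5, 2→4, 3→2, 4→0, 5→1, 6→3]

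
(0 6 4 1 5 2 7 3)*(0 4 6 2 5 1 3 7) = (0 2)(3 4)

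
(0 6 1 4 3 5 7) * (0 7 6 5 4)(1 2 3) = (0 5 6 2 3 4 1)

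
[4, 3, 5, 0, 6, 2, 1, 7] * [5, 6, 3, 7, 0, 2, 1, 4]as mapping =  [0→0, 1→7, 2→2, 3→5, 4→1, 5→3, 6→6, 7→4]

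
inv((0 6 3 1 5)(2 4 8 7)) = (0 5 1 3 6)(2 7 8 4)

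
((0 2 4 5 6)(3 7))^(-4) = (0 2 4 5 6)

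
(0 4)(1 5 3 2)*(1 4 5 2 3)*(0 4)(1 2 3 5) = (0 1 3 5 2)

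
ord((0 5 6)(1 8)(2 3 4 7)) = 12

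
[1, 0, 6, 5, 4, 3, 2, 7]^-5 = [1, 0, 6, 5, 4, 3, 2, 7]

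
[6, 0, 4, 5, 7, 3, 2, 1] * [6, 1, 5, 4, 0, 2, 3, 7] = [3, 6, 0, 2, 7, 4, 5, 1]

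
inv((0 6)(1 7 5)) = (0 6)(1 5 7)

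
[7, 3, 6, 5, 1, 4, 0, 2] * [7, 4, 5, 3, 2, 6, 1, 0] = [0, 3, 1, 6, 4, 2, 7, 5]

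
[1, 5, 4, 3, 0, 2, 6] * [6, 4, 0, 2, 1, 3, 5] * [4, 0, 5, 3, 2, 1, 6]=[2, 3, 0, 5, 6, 4, 1]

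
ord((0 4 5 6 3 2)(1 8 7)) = 6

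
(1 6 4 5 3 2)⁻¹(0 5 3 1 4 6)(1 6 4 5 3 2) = (0 3 2 6 5 4)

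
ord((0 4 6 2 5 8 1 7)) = 8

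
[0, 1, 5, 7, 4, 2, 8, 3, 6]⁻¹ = [0, 1, 5, 7, 4, 2, 8, 3, 6]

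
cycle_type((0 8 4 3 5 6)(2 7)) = 2.6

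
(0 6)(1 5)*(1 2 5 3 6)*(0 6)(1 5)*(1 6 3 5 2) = (0 2 6 3)(1 5)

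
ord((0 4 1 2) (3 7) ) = 4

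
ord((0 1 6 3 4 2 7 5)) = 8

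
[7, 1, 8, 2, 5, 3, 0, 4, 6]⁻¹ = [6, 1, 3, 5, 7, 4, 8, 0, 2]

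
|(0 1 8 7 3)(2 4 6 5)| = 20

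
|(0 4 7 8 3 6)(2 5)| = 6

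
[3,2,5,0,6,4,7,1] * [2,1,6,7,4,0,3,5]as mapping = [0→7,1→6,2→0,3→2,4→3,5→4,6→5,7→1]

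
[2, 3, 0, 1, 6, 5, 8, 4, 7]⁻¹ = [2, 3, 0, 1, 7, 5, 4, 8, 6]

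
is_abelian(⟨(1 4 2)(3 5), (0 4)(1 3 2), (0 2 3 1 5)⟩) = no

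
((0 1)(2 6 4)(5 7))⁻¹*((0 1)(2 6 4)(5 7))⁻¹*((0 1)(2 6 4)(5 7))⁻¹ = (0 1)(5 7)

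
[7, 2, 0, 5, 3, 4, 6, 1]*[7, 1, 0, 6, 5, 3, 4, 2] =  [2, 0, 7, 3, 6, 5, 4, 1]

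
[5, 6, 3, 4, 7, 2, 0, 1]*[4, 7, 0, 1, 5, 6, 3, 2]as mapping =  [0→6, 1→3, 2→1, 3→5, 4→2, 5→0, 6→4, 7→7]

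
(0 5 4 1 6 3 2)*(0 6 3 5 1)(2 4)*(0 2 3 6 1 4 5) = (0 4 2 1 6)(3 5)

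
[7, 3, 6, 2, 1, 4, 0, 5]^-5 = [4, 6, 7, 0, 2, 3, 5, 1]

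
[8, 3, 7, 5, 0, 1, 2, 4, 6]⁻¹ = [4, 5, 6, 1, 7, 3, 8, 2, 0]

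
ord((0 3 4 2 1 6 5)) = 7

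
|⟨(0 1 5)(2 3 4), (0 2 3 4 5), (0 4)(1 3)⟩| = 360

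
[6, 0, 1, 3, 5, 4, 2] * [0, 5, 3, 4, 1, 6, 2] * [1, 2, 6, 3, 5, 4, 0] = [6, 1, 4, 5, 0, 2, 3]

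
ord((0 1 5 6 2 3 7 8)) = 8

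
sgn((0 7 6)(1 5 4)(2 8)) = -1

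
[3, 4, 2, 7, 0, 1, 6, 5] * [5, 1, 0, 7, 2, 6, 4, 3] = [7, 2, 0, 3, 5, 1, 4, 6]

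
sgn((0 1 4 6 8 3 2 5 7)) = 1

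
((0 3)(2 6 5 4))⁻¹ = (0 3)(2 4 5 6)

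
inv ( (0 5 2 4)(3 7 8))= (0 4 2 5)(3 8 7)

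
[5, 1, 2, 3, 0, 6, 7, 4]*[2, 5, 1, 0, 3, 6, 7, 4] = [6, 5, 1, 0, 2, 7, 4, 3]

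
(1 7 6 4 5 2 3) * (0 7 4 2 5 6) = (0 7)(1 4 6 2 3)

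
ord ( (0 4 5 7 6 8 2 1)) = 8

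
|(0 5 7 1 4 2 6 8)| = 8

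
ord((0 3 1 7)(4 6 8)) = 12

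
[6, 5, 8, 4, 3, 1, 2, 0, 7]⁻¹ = [7, 5, 6, 4, 3, 1, 0, 8, 2]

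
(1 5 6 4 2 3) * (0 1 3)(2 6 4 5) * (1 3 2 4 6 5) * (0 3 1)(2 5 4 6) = (0 1 6)(2 3 5)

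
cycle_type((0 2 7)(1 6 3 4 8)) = 3.5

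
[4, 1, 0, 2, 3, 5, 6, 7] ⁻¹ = [2, 1, 3, 4, 0, 5, 6, 7] 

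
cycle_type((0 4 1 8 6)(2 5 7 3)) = 4.5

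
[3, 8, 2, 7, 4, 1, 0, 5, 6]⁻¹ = [6, 5, 2, 0, 4, 7, 8, 3, 1]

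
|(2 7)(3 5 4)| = 6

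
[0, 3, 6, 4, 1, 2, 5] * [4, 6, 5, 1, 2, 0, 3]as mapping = [0→4, 1→1, 2→3, 3→2, 4→6, 5→5, 6→0]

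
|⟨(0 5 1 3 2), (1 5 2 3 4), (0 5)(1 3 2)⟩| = 720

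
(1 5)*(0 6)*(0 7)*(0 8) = (0 6 7 8)(1 5)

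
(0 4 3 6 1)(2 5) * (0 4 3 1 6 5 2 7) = (0 3 5 7)(1 4)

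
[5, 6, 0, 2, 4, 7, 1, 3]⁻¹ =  [2, 6, 3, 7, 4, 0, 1, 5]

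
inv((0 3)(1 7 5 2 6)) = (0 3)(1 6 2 5 7)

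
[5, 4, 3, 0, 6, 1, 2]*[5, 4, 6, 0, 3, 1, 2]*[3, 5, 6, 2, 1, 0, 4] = [5, 2, 3, 0, 6, 1, 4]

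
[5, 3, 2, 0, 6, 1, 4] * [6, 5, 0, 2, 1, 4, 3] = [4, 2, 0, 6, 3, 5, 1]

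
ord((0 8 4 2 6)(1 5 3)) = 15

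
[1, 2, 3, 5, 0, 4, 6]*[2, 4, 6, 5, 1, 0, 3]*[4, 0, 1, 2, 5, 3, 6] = [5, 6, 3, 4, 1, 0, 2]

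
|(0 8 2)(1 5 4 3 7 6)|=6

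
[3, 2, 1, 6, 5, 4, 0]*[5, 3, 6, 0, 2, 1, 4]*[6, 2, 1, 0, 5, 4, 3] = [6, 3, 0, 5, 2, 1, 4]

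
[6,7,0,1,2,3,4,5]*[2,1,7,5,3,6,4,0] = [4,0,2,1,7,5,3,6]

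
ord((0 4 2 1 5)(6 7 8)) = 15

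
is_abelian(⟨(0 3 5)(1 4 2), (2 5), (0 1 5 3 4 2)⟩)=no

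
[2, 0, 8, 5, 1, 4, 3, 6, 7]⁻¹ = [1, 4, 0, 6, 5, 3, 7, 8, 2]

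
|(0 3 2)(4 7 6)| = 3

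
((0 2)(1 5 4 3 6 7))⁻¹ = (0 2)(1 7 6 3 4 5)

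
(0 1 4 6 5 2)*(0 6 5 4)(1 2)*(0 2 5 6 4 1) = (0 5)(1 2 4 6)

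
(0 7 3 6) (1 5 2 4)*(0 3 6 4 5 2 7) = (1 2 5 7 6 3 4) 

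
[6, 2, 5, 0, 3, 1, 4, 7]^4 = [0, 2, 5, 3, 4, 1, 6, 7]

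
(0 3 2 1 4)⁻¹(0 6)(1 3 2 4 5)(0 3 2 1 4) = (0 5 4 2 1)(3 6)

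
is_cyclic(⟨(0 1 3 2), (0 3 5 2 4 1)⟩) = no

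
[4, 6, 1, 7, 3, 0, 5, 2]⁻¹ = [5, 2, 7, 4, 0, 6, 1, 3]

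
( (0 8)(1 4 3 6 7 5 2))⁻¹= (0 8)(1 2 5 7 6 3 4)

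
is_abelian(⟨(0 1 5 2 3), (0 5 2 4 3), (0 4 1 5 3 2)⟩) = no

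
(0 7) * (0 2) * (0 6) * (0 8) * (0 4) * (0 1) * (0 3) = (0 7 2 6 8 4 1 3)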